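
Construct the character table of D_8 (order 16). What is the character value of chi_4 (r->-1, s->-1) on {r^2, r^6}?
Conjugacy classes: {e} of size 1, {r^4} of size 1, {r^1, r^7} of size 2, {r^2, r^6} of size 2, {r^3, r^5} of size 2, {s, sr^2, ...} of size 4, {sr, sr^3, ...} of size 4.
Character table:
  irrep \ class              {e} (size 1)  {r^4} (size 1)  {r^1, r^7} (size 2)  {r^2, r^6} (size 2)  {r^3, r^5} (size 2)  {s, sr^2, ...} (size 4)  {sr, sr^3, ...} (size 4)
  chi_1 (triv)               1             1               1                    1                    1                    1                        1                       
  chi_2 (sign: r->1, s->-1)  1             1               1                    1                    1                    -1                       -1                      
  chi_3 (r->-1, s->1)        1             1               -1                   1                    -1                   1                        -1                      
  chi_4 (r->-1, s->-1)       1             1               -1                   1                    -1                   -1                       1                       
  chi_5 (2d, j=1)            2             -2              sqrt(2)              0                    -sqrt(2)             0                        0                       
  chi_6 (2d, j=2)            2             2               0                    -2                   0                    0                        0                       
  chi_7 (2d, j=3)            2             -2              -sqrt(2)             0                    sqrt(2)              0                        0                       

Spot check: chi_4 (r->-1, s->-1) on {r^2, r^6} = 1.

Justification: D_8 has order 2*8 = 16 with 7 conjugacy classes, hence 7 irreducibles. Sum of squared dims 1 + 1 + 1 + 1 + 4 + 4 + 4 = 16 = |G|. Linear characters come from the abelianisation; the 2-dimensional irreps have character r^k -> 2*cos(2*pi*j*k/8), reflections -> 0.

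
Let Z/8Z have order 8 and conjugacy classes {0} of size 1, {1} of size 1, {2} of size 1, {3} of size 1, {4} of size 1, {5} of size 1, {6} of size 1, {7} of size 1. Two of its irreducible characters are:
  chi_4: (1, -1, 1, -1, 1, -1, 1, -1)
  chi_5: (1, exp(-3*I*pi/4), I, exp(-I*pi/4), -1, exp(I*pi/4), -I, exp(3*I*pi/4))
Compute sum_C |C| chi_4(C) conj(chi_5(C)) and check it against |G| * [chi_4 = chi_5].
Sum = 0; so <chi_4, chi_5> = 0 (distinct irreducibles are orthogonal).

Proof sketch: Compute term by term over conjugacy classes (|C| * chi_4(C) * conj(chi_5(C))):
  1*(1)*conj(1) + 1*(-1)*conj(exp(-3*I*pi/4)) + 1*(1)*conj(I) + 1*(-1)*conj(exp(-I*pi/4)) + 1*(1)*conj(-1) + 1*(-1)*conj(exp(I*pi/4)) + 1*(1)*conj(-I) + 1*(-1)*conj(exp(3*I*pi/4))
  = (1) + (-exp(3*I*pi/4)) + (-I) + (-exp(I*pi/4)) + (-1) + (-exp(-I*pi/4)) + (I) + (-exp(-3*I*pi/4))
  = 0.
(Exp terms are combined using exp(i*s)*conj(exp(i*t)) = exp(i*(s-t)), and sums of them are collapsed using the identity that for every m > 1 the m distinct m-th roots of unity sum to 0, e.g. 1 + exp(2*I*pi/3) + exp(-2*I*pi/3) = 0.)
Dividing by |G| = 8 gives 0/8 = 0, matching the row-orthogonality relation <chi_4, chi_5> = [chi_4 = chi_5].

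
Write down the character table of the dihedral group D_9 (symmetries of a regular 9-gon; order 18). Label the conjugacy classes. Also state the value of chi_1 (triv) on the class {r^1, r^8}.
Conjugacy classes: {e} of size 1, {r^1, r^8} of size 2, {r^2, r^7} of size 2, {r^3, r^6} of size 2, {r^4, r^5} of size 2, {s, sr, ..., sr^8} of size 9.
Character table:
  irrep \ class              {e} (size 1)  {r^1, r^8} (size 2)  {r^2, r^7} (size 2)  {r^3, r^6} (size 2)  {r^4, r^5} (size 2)  {s, sr, ..., sr^8} (size 9)
  chi_1 (triv)               1             1                    1                    1                    1                    1                          
  chi_2 (sign: r->1, s->-1)  1             1                    1                    1                    1                    -1                         
  chi_3 (2d, j=1)            2             2*cos(2*pi/9)        2*cos(4*pi/9)        -1                   -2*cos(pi/9)         0                          
  chi_4 (2d, j=2)            2             2*cos(4*pi/9)        -2*cos(pi/9)         -1                   2*cos(2*pi/9)        0                          
  chi_5 (2d, j=3)            2             -1                   -1                   2                    -1                   0                          
  chi_6 (2d, j=4)            2             -2*cos(pi/9)         2*cos(2*pi/9)        -1                   2*cos(4*pi/9)        0                          

Spot check: chi_1 (triv) on {r^1, r^8} = 1.

Proof sketch: D_9 has order 2*9 = 18 with 6 conjugacy classes, hence 6 irreducibles. Sum of squared dims 1 + 1 + 4 + 4 + 4 + 4 = 18 = |G|. Linear characters come from the abelianisation; the 2-dimensional irreps have character r^k -> 2*cos(2*pi*j*k/9), reflections -> 0.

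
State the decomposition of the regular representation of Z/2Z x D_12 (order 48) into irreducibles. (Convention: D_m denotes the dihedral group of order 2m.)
Each irreducible V_i of dimension d_i appears with multiplicity d_i, i.e. rho_reg = (direct sum over all irreducibles V_i) d_i V_i. The irreducible dimensions for Z/2Z x D_12 are 1, 1, 1, 1, 1, 1, 1, 1, 2, 2, 2, 2, 2, 2, 2, 2, 2, 2: 8 irreducibles of dimension 1, each with multiplicity 1; 10 irreducibles of dimension 2, each with multiplicity 2. Total dimension 8*1*1 + 10*2*2 = 48 = |G|.

Reasoning: General theorem: in the regular representation of a finite group G, each irreducible appears with multiplicity equal to its dimension. Check: dim(rho_reg) = sum d_i^2 = 1 + 1 + 1 + 1 + 1 + 1 + 1 + 1 + 4 + 4 + 4 + 4 + 4 + 4 + 4 + 4 + 4 + 4 = 48 = |G|.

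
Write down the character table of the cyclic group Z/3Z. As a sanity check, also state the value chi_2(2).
Character table of Z/3Z (irreps indexed chi_0,...,chi_2 with chi_k(m) = zeta_3^(k*m), zeta_3 = exp(2*pi*i/3)):
  irrep \ class  {0} (size 1)  {1} (size 1)    {2} (size 1)  
  chi_0          1             1               1             
  chi_1          1             exp(2*I*pi/3)   exp(-2*I*pi/3)
  chi_2          1             exp(-2*I*pi/3)  exp(2*I*pi/3) 

Spot check: chi_2(2) = zeta_3^(2*2) = zeta_3^4 = exp(2*I*pi/3).

Details: Z/3Z is abelian, so all 3 irreducible complex representations are 1-dimensional. They are given by chi_k(m) = zeta_3^(k*m) for k = 0,...,2. Row orthogonality: sum_m chi_k(m) conj(chi_l(m)) = 3 * [k = l].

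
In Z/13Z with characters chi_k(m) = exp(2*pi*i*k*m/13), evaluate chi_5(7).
chi_5(7) = zeta_13^35 = exp(-8*I*pi/13)

Derivation: chi_5(7) = zeta_13^(5*7) = zeta_13^35. Since zeta_13^13 = 1, this equals zeta_13^9 = exp(2*pi*i*9/13) = exp(-8*I*pi/13).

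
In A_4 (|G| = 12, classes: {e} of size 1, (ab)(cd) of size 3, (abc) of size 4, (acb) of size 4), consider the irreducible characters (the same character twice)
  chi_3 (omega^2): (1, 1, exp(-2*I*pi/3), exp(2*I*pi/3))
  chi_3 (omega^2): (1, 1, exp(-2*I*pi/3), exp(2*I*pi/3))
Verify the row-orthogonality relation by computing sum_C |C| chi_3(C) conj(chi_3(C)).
Sum = 12 = |G| = 12; so <chi_3, chi_3> = 1 (norm-1 confirms irreducibility).

Working: Compute term by term over conjugacy classes (|C| * chi_3(C) * conj(chi_3(C))):
  1*(1)*conj(1) + 3*(1)*conj(1) + 4*(exp(-2*I*pi/3))*conj(exp(-2*I*pi/3)) + 4*(exp(2*I*pi/3))*conj(exp(2*I*pi/3))
  = (1) + (3) + (4) + (4)
  = 12.
(Exp terms are combined using exp(i*s)*conj(exp(i*t)) = exp(i*(s-t)), and sums of them are collapsed using the identity that for every m > 1 the m distinct m-th roots of unity sum to 0, e.g. 1 + exp(2*I*pi/3) + exp(-2*I*pi/3) = 0.)
Dividing by |G| = 12 gives 12/12 = 1, matching the row-orthogonality relation <chi_3, chi_3> = [chi_3 = chi_3].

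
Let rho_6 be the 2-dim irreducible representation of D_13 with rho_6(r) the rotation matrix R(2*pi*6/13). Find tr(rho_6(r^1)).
chi_{rho_6}(r^1) = 2*cos(2*pi*6*1/13) = -2*cos(pi/13)

Details: rho_6(r^1) is rotation by angle 2*pi*6*1/13, whose trace is 2*cos(2*pi*6*1/13) = -2*cos(pi/13).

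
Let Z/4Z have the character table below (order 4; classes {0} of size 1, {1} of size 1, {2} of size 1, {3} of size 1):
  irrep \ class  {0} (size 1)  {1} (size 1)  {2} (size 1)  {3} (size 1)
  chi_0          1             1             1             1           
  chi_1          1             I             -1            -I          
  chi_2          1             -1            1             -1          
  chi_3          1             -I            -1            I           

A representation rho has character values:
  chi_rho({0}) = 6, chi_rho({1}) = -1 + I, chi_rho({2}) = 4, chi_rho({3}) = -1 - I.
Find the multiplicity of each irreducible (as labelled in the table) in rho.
Multiplicities: chi_0: 2, chi_1: 1, chi_2: 3, chi_3: 0.

Argument: Use <chi_rho, chi> = (1/|G|) sum_C |C| * chi_rho(C) * conj(chi(C)) with |G| = 4 for each irreducible chi in the table:
  <chi_rho, chi_0> = (1/4)[1*(6)*conj(1) + 1*(-1 + I)*conj(1) + 1*(4)*conj(1) + 1*(-1 - I)*conj(1)]
      = (1/4)[(6) + (-1 + I) + (4) + (-1 - I)] = 8/4 = 2
  <chi_rho, chi_1> = (1/4)[1*(6)*conj(1) + 1*(-1 + I)*conj(I) + 1*(4)*conj(-1) + 1*(-1 - I)*conj(-I)]
      = (1/4)[(6) + (1 + I) + (-4) + (1 - I)] = 4/4 = 1
  <chi_rho, chi_2> = (1/4)[1*(6)*conj(1) + 1*(-1 + I)*conj(-1) + 1*(4)*conj(1) + 1*(-1 - I)*conj(-1)]
      = (1/4)[(6) + (1 - I) + (4) + (1 + I)] = 12/4 = 3
  <chi_rho, chi_3> = (1/4)[1*(6)*conj(1) + 1*(-1 + I)*conj(-I) + 1*(4)*conj(-1) + 1*(-1 - I)*conj(I)]
      = (1/4)[(6) + (-1 - I) + (-4) + (-1 + I)] = 0/4 = 0
(Exp terms are combined using exp(i*s)*conj(exp(i*t)) = exp(i*(s-t)), and sums of them are collapsed using the identity that for every m > 1 the m distinct m-th roots of unity sum to 0, e.g. 1 + exp(2*I*pi/3) + exp(-2*I*pi/3) = 0.)
Dimension check: dim(rho) = sum (mult * dim) = 2*1 + 1*1 + 3*1 + 0*1 = 6 = chi_rho(e) = 6.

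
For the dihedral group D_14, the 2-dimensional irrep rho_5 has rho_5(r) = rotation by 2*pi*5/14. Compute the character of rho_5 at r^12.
chi_{rho_5}(r^12) = 2*cos(2*pi*5*12/14) = -2*cos(3*pi/7)

Argument: rho_5(r^12) is rotation by angle 2*pi*5*12/14, whose trace is 2*cos(2*pi*5*12/14) = -2*cos(3*pi/7).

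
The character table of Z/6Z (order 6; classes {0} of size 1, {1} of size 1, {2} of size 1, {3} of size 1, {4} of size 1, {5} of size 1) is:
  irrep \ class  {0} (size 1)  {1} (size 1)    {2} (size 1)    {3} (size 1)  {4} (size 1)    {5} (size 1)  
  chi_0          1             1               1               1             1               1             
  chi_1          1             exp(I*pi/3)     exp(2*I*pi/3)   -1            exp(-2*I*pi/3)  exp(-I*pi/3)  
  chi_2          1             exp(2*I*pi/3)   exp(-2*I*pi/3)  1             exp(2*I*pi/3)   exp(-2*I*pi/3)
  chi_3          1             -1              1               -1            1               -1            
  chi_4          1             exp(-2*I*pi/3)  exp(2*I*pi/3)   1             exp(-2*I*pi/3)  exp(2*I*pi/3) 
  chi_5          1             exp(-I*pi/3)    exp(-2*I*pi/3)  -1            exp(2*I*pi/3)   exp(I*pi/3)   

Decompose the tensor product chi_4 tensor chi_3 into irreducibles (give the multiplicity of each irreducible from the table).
chi_4 tensor chi_3 = chi_1 (all other irreducibles have multiplicity 0).

Derivation: The character of a tensor product is the pointwise product (chi_4 * chi_3)(C) = chi_4(C) * chi_3(C):
  {0}: (1)*(1), {1}: (exp(-2*I*pi/3))*(-1), {2}: (exp(2*I*pi/3))*(1), {3}: (1)*(-1), {4}: (exp(-2*I*pi/3))*(1), {5}: (exp(2*I*pi/3))*(-1)
so (chi_4 * chi_3) takes values
  {0} -> 1, {1} -> -exp(-2*I*pi/3), {2} -> exp(2*I*pi/3), {3} -> -1, {4} -> exp(-2*I*pi/3), {5} -> -exp(2*I*pi/3).
Now take the inner product of this character with each irreducible chi from the table, <chi_4*chi_3, chi> = (1/6) sum_C |C| (chi_4*chi_3)(C) conj(chi(C)):
  <chi_4*chi_3, chi_0> = (1/6)[1*(1)*conj(1) + 1*(-exp(-2*I*pi/3))*conj(1) + 1*(exp(2*I*pi/3))*conj(1) + 1*(-1)*conj(1) + 1*(exp(-2*I*pi/3))*conj(1) + 1*(-exp(2*I*pi/3))*conj(1)]
      = (1/6)[(1) + (-exp(-2*I*pi/3)) + (exp(2*I*pi/3)) + (-1) + (exp(-2*I*pi/3)) + (-exp(2*I*pi/3))] = 0/6 = 0
  <chi_4*chi_3, chi_1> = (1/6)[1*(1)*conj(1) + 1*(-exp(-2*I*pi/3))*conj(exp(I*pi/3)) + 1*(exp(2*I*pi/3))*conj(exp(2*I*pi/3)) + 1*(-1)*conj(-1) + 1*(exp(-2*I*pi/3))*conj(exp(-2*I*pi/3)) + 1*(-exp(2*I*pi/3))*conj(exp(-I*pi/3))]
      = (1/6)[(1) + (1) + (1) + (1) + (1) + (1)] = 6/6 = 1
  <chi_4*chi_3, chi_2> = (1/6)[1*(1)*conj(1) + 1*(-exp(-2*I*pi/3))*conj(exp(2*I*pi/3)) + 1*(exp(2*I*pi/3))*conj(exp(-2*I*pi/3)) + 1*(-1)*conj(1) + 1*(exp(-2*I*pi/3))*conj(exp(2*I*pi/3)) + 1*(-exp(2*I*pi/3))*conj(exp(-2*I*pi/3))]
      = (1/6)[(1) + (-exp(2*I*pi/3)) + (exp(-2*I*pi/3)) + (-1) + (exp(2*I*pi/3)) + (-exp(-2*I*pi/3))] = 0/6 = 0
  <chi_4*chi_3, chi_3> = (1/6)[1*(1)*conj(1) + 1*(-exp(-2*I*pi/3))*conj(-1) + 1*(exp(2*I*pi/3))*conj(1) + 1*(-1)*conj(-1) + 1*(exp(-2*I*pi/3))*conj(1) + 1*(-exp(2*I*pi/3))*conj(-1)]
      = (1/6)[(1) + (exp(-2*I*pi/3)) + (exp(2*I*pi/3)) + (1) + (exp(-2*I*pi/3)) + (exp(2*I*pi/3))] = 0/6 = 0
  <chi_4*chi_3, chi_4> = (1/6)[1*(1)*conj(1) + 1*(-exp(-2*I*pi/3))*conj(exp(-2*I*pi/3)) + 1*(exp(2*I*pi/3))*conj(exp(2*I*pi/3)) + 1*(-1)*conj(1) + 1*(exp(-2*I*pi/3))*conj(exp(-2*I*pi/3)) + 1*(-exp(2*I*pi/3))*conj(exp(2*I*pi/3))]
      = (1/6)[(1) + (-1) + (1) + (-1) + (1) + (-1)] = 0/6 = 0
  <chi_4*chi_3, chi_5> = (1/6)[1*(1)*conj(1) + 1*(-exp(-2*I*pi/3))*conj(exp(-I*pi/3)) + 1*(exp(2*I*pi/3))*conj(exp(-2*I*pi/3)) + 1*(-1)*conj(-1) + 1*(exp(-2*I*pi/3))*conj(exp(2*I*pi/3)) + 1*(-exp(2*I*pi/3))*conj(exp(I*pi/3))]
      = (1/6)[(1) + (-exp(-I*pi/3)) + (exp(-2*I*pi/3)) + (1) + (exp(2*I*pi/3)) + (-exp(I*pi/3))] = 0/6 = 0
(Exp terms are combined using exp(i*s)*conj(exp(i*t)) = exp(i*(s-t)), and sums of them are collapsed using the identity that for every m > 1 the m distinct m-th roots of unity sum to 0, e.g. 1 + exp(2*I*pi/3) + exp(-2*I*pi/3) = 0.)
Hence the multiplicities are chi_1: 1. Dimension check: dim(chi_4)*dim(chi_3) = 1*1 = 1 and sum (mult * dim) = 1*1 = 1.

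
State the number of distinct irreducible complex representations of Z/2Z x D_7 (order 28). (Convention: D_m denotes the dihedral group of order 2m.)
10

The number of irreducible complex representations of a finite group equals its number of conjugacy classes. For a direct product, #classes(G x H) = #classes(G) * #classes(H). Z/2Z has 2 classes (abelian), D_7 has 5 classes, so 2 * 5 = 10, so Z/2Z x D_7 (order 28) has exactly 10 irreducible complex representations.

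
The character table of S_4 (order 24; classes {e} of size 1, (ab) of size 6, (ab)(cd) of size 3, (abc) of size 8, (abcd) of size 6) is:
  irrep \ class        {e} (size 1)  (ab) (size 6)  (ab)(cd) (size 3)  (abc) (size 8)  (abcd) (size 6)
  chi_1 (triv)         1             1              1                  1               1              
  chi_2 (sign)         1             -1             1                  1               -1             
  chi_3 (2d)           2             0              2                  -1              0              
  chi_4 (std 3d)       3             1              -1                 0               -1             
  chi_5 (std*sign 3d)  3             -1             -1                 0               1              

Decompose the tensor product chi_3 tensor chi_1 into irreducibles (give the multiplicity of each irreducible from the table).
chi_3 tensor chi_1 = chi_3 (all other irreducibles have multiplicity 0).

Derivation: The character of a tensor product is the pointwise product (chi_3 * chi_1)(C) = chi_3(C) * chi_1(C):
  {e}: (2)*(1), (ab): (0)*(1), (ab)(cd): (2)*(1), (abc): (-1)*(1), (abcd): (0)*(1)
so (chi_3 * chi_1) takes values
  {e} -> 2, (ab) -> 0, (ab)(cd) -> 2, (abc) -> -1, (abcd) -> 0.
Now take the inner product of this character with each irreducible chi from the table, <chi_3*chi_1, chi> = (1/24) sum_C |C| (chi_3*chi_1)(C) conj(chi(C)):
  <chi_3*chi_1, chi_1> = (1/24)[1*(2)*conj(1) + 6*(0)*conj(1) + 3*(2)*conj(1) + 8*(-1)*conj(1) + 6*(0)*conj(1)]
      = (1/24)[(2) + (0) + (6) + (-8) + (0)] = 0/24 = 0
  <chi_3*chi_1, chi_2> = (1/24)[1*(2)*conj(1) + 6*(0)*conj(-1) + 3*(2)*conj(1) + 8*(-1)*conj(1) + 6*(0)*conj(-1)]
      = (1/24)[(2) + (0) + (6) + (-8) + (0)] = 0/24 = 0
  <chi_3*chi_1, chi_3> = (1/24)[1*(2)*conj(2) + 6*(0)*conj(0) + 3*(2)*conj(2) + 8*(-1)*conj(-1) + 6*(0)*conj(0)]
      = (1/24)[(4) + (0) + (12) + (8) + (0)] = 24/24 = 1
  <chi_3*chi_1, chi_4> = (1/24)[1*(2)*conj(3) + 6*(0)*conj(1) + 3*(2)*conj(-1) + 8*(-1)*conj(0) + 6*(0)*conj(-1)]
      = (1/24)[(6) + (0) + (-6) + (0) + (0)] = 0/24 = 0
  <chi_3*chi_1, chi_5> = (1/24)[1*(2)*conj(3) + 6*(0)*conj(-1) + 3*(2)*conj(-1) + 8*(-1)*conj(0) + 6*(0)*conj(1)]
      = (1/24)[(6) + (0) + (-6) + (0) + (0)] = 0/24 = 0
Hence the multiplicities are chi_3: 1. Dimension check: dim(chi_3)*dim(chi_1) = 2*1 = 2 and sum (mult * dim) = 1*2 = 2.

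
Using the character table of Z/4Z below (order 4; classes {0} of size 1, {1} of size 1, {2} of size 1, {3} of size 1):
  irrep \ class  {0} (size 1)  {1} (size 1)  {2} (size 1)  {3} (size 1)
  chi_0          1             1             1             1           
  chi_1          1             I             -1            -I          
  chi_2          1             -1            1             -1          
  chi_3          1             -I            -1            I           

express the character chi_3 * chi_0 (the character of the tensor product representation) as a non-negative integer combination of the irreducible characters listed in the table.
chi_3 tensor chi_0 = chi_3 (all other irreducibles have multiplicity 0).

Working: The character of a tensor product is the pointwise product (chi_3 * chi_0)(C) = chi_3(C) * chi_0(C):
  {0}: (1)*(1), {1}: (-I)*(1), {2}: (-1)*(1), {3}: (I)*(1)
so (chi_3 * chi_0) takes values
  {0} -> 1, {1} -> -I, {2} -> -1, {3} -> I.
Now take the inner product of this character with each irreducible chi from the table, <chi_3*chi_0, chi> = (1/4) sum_C |C| (chi_3*chi_0)(C) conj(chi(C)):
  <chi_3*chi_0, chi_0> = (1/4)[1*(1)*conj(1) + 1*(-I)*conj(1) + 1*(-1)*conj(1) + 1*(I)*conj(1)]
      = (1/4)[(1) + (-I) + (-1) + (I)] = 0/4 = 0
  <chi_3*chi_0, chi_1> = (1/4)[1*(1)*conj(1) + 1*(-I)*conj(I) + 1*(-1)*conj(-1) + 1*(I)*conj(-I)]
      = (1/4)[(1) + (-1) + (1) + (-1)] = 0/4 = 0
  <chi_3*chi_0, chi_2> = (1/4)[1*(1)*conj(1) + 1*(-I)*conj(-1) + 1*(-1)*conj(1) + 1*(I)*conj(-1)]
      = (1/4)[(1) + (I) + (-1) + (-I)] = 0/4 = 0
  <chi_3*chi_0, chi_3> = (1/4)[1*(1)*conj(1) + 1*(-I)*conj(-I) + 1*(-1)*conj(-1) + 1*(I)*conj(I)]
      = (1/4)[(1) + (1) + (1) + (1)] = 4/4 = 1
(Exp terms are combined using exp(i*s)*conj(exp(i*t)) = exp(i*(s-t)), and sums of them are collapsed using the identity that for every m > 1 the m distinct m-th roots of unity sum to 0, e.g. 1 + exp(2*I*pi/3) + exp(-2*I*pi/3) = 0.)
Hence the multiplicities are chi_3: 1. Dimension check: dim(chi_3)*dim(chi_0) = 1*1 = 1 and sum (mult * dim) = 1*1 = 1.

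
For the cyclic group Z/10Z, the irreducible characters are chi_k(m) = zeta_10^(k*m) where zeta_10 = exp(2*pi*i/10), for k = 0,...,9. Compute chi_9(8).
chi_9(8) = zeta_10^72 = exp(2*I*pi/5)

Details: chi_9(8) = zeta_10^(9*8) = zeta_10^72. Since zeta_10^10 = 1, this equals zeta_10^2 = exp(2*pi*i*2/10) = exp(2*I*pi/5).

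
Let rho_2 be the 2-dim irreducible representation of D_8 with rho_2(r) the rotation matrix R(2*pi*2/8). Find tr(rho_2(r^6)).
chi_{rho_2}(r^6) = 2*cos(2*pi*2*6/8) = -2

Reasoning: rho_2(r^6) is rotation by angle 2*pi*2*6/8, whose trace is 2*cos(2*pi*2*6/8) = -2.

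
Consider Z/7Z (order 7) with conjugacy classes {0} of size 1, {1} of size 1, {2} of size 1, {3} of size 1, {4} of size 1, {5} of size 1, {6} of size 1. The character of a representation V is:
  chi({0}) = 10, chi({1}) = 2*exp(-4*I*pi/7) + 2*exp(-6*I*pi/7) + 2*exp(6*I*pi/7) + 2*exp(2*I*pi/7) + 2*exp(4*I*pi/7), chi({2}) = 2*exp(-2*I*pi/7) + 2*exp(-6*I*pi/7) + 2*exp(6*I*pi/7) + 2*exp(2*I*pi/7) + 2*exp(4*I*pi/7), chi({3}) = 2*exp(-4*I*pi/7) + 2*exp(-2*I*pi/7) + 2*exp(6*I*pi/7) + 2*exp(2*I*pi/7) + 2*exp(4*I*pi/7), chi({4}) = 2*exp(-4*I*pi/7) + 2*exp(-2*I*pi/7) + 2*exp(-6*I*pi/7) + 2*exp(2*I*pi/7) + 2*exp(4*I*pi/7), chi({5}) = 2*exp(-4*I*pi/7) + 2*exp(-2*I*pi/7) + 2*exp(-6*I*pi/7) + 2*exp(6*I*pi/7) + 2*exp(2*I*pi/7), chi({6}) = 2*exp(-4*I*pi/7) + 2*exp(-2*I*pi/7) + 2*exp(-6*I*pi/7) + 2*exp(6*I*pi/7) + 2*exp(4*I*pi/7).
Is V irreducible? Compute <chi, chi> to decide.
Not irreducible (reducible): <chi, chi> = 20 > 1.

Details: <chi, chi> = (1/|G|) sum_C |C| * |chi(C)|^2 = (1/7)[1*|10|^2 + 1*|2*exp(-4*I*pi/7) + 2*exp(-6*I*pi/7) + 2*exp(6*I*pi/7) + 2*exp(2*I*pi/7) + 2*exp(4*I*pi/7)|^2 + 1*|2*exp(-2*I*pi/7) + 2*exp(-6*I*pi/7) + 2*exp(6*I*pi/7) + 2*exp(2*I*pi/7) + 2*exp(4*I*pi/7)|^2 + 1*|2*exp(-4*I*pi/7) + 2*exp(-2*I*pi/7) + 2*exp(6*I*pi/7) + 2*exp(2*I*pi/7) + 2*exp(4*I*pi/7)|^2 + 1*|2*exp(-4*I*pi/7) + 2*exp(-2*I*pi/7) + 2*exp(-6*I*pi/7) + 2*exp(2*I*pi/7) + 2*exp(4*I*pi/7)|^2 + 1*|2*exp(-4*I*pi/7) + 2*exp(-2*I*pi/7) + 2*exp(-6*I*pi/7) + 2*exp(6*I*pi/7) + 2*exp(2*I*pi/7)|^2 + 1*|2*exp(-4*I*pi/7) + 2*exp(-2*I*pi/7) + 2*exp(-6*I*pi/7) + 2*exp(6*I*pi/7) + 2*exp(4*I*pi/7)|^2]
  = (1/7)[(100) + (20 + 16*exp(-2*I*pi/7) + 12*exp(-4*I*pi/7) + 12*exp(-6*I*pi/7) + 12*exp(6*I*pi/7) + 12*exp(4*I*pi/7) + 16*exp(2*I*pi/7)) + (20 + 16*exp(-4*I*pi/7) + 12*exp(-2*I*pi/7) + 12*exp(-6*I*pi/7) + 12*exp(6*I*pi/7) + 12*exp(2*I*pi/7) + 16*exp(4*I*pi/7)) + (20 + 12*exp(-4*I*pi/7) + 12*exp(-2*I*pi/7) + 16*exp(-6*I*pi/7) + 16*exp(6*I*pi/7) + 12*exp(2*I*pi/7) + 12*exp(4*I*pi/7)) + (20 + 12*exp(-4*I*pi/7) + 12*exp(-2*I*pi/7) + 16*exp(-6*I*pi/7) + 16*exp(6*I*pi/7) + 12*exp(2*I*pi/7) + 12*exp(4*I*pi/7)) + (20 + 16*exp(-4*I*pi/7) + 12*exp(-2*I*pi/7) + 12*exp(-6*I*pi/7) + 12*exp(6*I*pi/7) + 12*exp(2*I*pi/7) + 16*exp(4*I*pi/7)) + (20 + 16*exp(-2*I*pi/7) + 12*exp(-4*I*pi/7) + 12*exp(-6*I*pi/7) + 12*exp(6*I*pi/7) + 12*exp(4*I*pi/7) + 16*exp(2*I*pi/7))] = 140/7 = 20.
(Exp terms are combined using exp(i*s)*conj(exp(i*t)) = exp(i*(s-t)), and sums of them are collapsed using the identity that for every m > 1 the m distinct m-th roots of unity sum to 0, e.g. 1 + exp(2*I*pi/3) + exp(-2*I*pi/3) = 0.)
A character is irreducible iff <chi, chi> = 1, so this representation is reducible.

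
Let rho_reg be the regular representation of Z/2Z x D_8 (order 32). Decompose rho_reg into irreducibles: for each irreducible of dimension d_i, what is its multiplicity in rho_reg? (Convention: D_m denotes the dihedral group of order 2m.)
Each irreducible V_i of dimension d_i appears with multiplicity d_i, i.e. rho_reg = (direct sum over all irreducibles V_i) d_i V_i. The irreducible dimensions for Z/2Z x D_8 are 1, 1, 1, 1, 1, 1, 1, 1, 2, 2, 2, 2, 2, 2: 8 irreducibles of dimension 1, each with multiplicity 1; 6 irreducibles of dimension 2, each with multiplicity 2. Total dimension 8*1*1 + 6*2*2 = 32 = |G|.

Explanation: General theorem: in the regular representation of a finite group G, each irreducible appears with multiplicity equal to its dimension. Check: dim(rho_reg) = sum d_i^2 = 1 + 1 + 1 + 1 + 1 + 1 + 1 + 1 + 4 + 4 + 4 + 4 + 4 + 4 = 32 = |G|.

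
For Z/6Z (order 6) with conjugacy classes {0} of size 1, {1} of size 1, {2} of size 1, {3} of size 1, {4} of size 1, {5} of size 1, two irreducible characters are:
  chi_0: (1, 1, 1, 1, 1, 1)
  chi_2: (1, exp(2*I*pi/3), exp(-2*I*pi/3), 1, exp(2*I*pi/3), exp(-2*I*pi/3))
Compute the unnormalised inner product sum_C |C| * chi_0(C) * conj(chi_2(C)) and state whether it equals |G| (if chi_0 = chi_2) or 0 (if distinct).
Sum = 0; so <chi_0, chi_2> = 0 (distinct irreducibles are orthogonal).

Proof sketch: Compute term by term over conjugacy classes (|C| * chi_0(C) * conj(chi_2(C))):
  1*(1)*conj(1) + 1*(1)*conj(exp(2*I*pi/3)) + 1*(1)*conj(exp(-2*I*pi/3)) + 1*(1)*conj(1) + 1*(1)*conj(exp(2*I*pi/3)) + 1*(1)*conj(exp(-2*I*pi/3))
  = (1) + (exp(-2*I*pi/3)) + (exp(2*I*pi/3)) + (1) + (exp(-2*I*pi/3)) + (exp(2*I*pi/3))
  = 0.
(Exp terms are combined using exp(i*s)*conj(exp(i*t)) = exp(i*(s-t)), and sums of them are collapsed using the identity that for every m > 1 the m distinct m-th roots of unity sum to 0, e.g. 1 + exp(2*I*pi/3) + exp(-2*I*pi/3) = 0.)
Dividing by |G| = 6 gives 0/6 = 0, matching the row-orthogonality relation <chi_0, chi_2> = [chi_0 = chi_2].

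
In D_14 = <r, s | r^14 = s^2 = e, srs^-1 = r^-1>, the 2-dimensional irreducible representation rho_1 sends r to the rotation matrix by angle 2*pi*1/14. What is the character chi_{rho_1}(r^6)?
chi_{rho_1}(r^6) = 2*cos(2*pi*1*6/14) = -2*cos(pi/7)

Justification: rho_1(r^6) is rotation by angle 2*pi*1*6/14, whose trace is 2*cos(2*pi*1*6/14) = -2*cos(pi/7).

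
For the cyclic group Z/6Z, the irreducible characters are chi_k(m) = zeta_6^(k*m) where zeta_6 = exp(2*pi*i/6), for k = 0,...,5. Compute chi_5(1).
chi_5(1) = zeta_6^5 = exp(-I*pi/3)

Argument: chi_5(1) = zeta_6^(5*1) = zeta_6^5. Since zeta_6^6 = 1, this equals zeta_6^5 = exp(2*pi*i*5/6) = exp(-I*pi/3).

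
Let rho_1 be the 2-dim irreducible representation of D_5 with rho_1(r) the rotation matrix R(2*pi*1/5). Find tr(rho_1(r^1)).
chi_{rho_1}(r^1) = 2*cos(2*pi*1*1/5) = -1/2 + sqrt(5)/2

Explanation: rho_1(r^1) is rotation by angle 2*pi*1*1/5, whose trace is 2*cos(2*pi*1*1/5) = -1/2 + sqrt(5)/2.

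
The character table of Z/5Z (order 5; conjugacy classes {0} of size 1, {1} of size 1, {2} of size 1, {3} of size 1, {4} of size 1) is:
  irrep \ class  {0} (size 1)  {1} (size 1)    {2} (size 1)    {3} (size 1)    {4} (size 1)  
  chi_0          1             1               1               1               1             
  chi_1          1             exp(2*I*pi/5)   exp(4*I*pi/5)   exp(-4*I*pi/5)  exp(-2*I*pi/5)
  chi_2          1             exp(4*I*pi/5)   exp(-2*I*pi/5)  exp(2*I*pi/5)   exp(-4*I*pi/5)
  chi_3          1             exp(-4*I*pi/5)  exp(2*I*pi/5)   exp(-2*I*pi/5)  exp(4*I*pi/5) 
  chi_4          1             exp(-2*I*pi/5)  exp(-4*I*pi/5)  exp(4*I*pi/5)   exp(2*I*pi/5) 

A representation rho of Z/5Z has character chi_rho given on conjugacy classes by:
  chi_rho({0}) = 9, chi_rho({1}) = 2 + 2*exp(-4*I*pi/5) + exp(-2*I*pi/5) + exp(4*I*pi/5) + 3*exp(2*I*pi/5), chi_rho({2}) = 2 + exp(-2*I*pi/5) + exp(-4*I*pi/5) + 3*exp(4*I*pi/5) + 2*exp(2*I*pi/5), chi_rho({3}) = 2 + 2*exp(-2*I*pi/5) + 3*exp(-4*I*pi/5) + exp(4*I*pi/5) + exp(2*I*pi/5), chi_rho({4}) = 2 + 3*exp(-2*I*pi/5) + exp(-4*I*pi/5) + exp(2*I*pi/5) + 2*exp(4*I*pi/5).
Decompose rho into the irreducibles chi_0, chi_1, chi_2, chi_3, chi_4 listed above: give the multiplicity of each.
Multiplicities: chi_0: 2, chi_1: 3, chi_2: 1, chi_3: 2, chi_4: 1.

Explanation: Use <chi_rho, chi> = (1/|G|) sum_C |C| * chi_rho(C) * conj(chi(C)) with |G| = 5 for each irreducible chi in the table:
  <chi_rho, chi_0> = (1/5)[1*(9)*conj(1) + 1*(2 + 2*exp(-4*I*pi/5) + exp(-2*I*pi/5) + exp(4*I*pi/5) + 3*exp(2*I*pi/5))*conj(1) + 1*(2 + exp(-2*I*pi/5) + exp(-4*I*pi/5) + 3*exp(4*I*pi/5) + 2*exp(2*I*pi/5))*conj(1) + 1*(2 + 2*exp(-2*I*pi/5) + 3*exp(-4*I*pi/5) + exp(4*I*pi/5) + exp(2*I*pi/5))*conj(1) + 1*(2 + 3*exp(-2*I*pi/5) + exp(-4*I*pi/5) + exp(2*I*pi/5) + 2*exp(4*I*pi/5))*conj(1)]
      = (1/5)[(9) + (2 + 2*exp(-4*I*pi/5) + exp(-2*I*pi/5) + exp(4*I*pi/5) + 3*exp(2*I*pi/5)) + (2 + exp(-2*I*pi/5) + exp(-4*I*pi/5) + 3*exp(4*I*pi/5) + 2*exp(2*I*pi/5)) + (2 + 2*exp(-2*I*pi/5) + 3*exp(-4*I*pi/5) + exp(4*I*pi/5) + exp(2*I*pi/5)) + (2 + 3*exp(-2*I*pi/5) + exp(-4*I*pi/5) + exp(2*I*pi/5) + 2*exp(4*I*pi/5))] = 10/5 = 2
  <chi_rho, chi_1> = (1/5)[1*(9)*conj(1) + 1*(2 + 2*exp(-4*I*pi/5) + exp(-2*I*pi/5) + exp(4*I*pi/5) + 3*exp(2*I*pi/5))*conj(exp(2*I*pi/5)) + 1*(2 + exp(-2*I*pi/5) + exp(-4*I*pi/5) + 3*exp(4*I*pi/5) + 2*exp(2*I*pi/5))*conj(exp(4*I*pi/5)) + 1*(2 + 2*exp(-2*I*pi/5) + 3*exp(-4*I*pi/5) + exp(4*I*pi/5) + exp(2*I*pi/5))*conj(exp(-4*I*pi/5)) + 1*(2 + 3*exp(-2*I*pi/5) + exp(-4*I*pi/5) + exp(2*I*pi/5) + 2*exp(4*I*pi/5))*conj(exp(-2*I*pi/5))]
      = (1/5)[(9) + (3 + 2*exp(-2*I*pi/5) + exp(-4*I*pi/5) + exp(2*I*pi/5) + 2*exp(4*I*pi/5)) + (3 + 2*exp(-2*I*pi/5) + 2*exp(-4*I*pi/5) + exp(4*I*pi/5) + exp(2*I*pi/5)) + (3 + exp(-2*I*pi/5) + exp(-4*I*pi/5) + 2*exp(4*I*pi/5) + 2*exp(2*I*pi/5)) + (3 + 2*exp(-4*I*pi/5) + exp(-2*I*pi/5) + exp(4*I*pi/5) + 2*exp(2*I*pi/5))] = 15/5 = 3
  <chi_rho, chi_2> = (1/5)[1*(9)*conj(1) + 1*(2 + 2*exp(-4*I*pi/5) + exp(-2*I*pi/5) + exp(4*I*pi/5) + 3*exp(2*I*pi/5))*conj(exp(4*I*pi/5)) + 1*(2 + exp(-2*I*pi/5) + exp(-4*I*pi/5) + 3*exp(4*I*pi/5) + 2*exp(2*I*pi/5))*conj(exp(-2*I*pi/5)) + 1*(2 + 2*exp(-2*I*pi/5) + 3*exp(-4*I*pi/5) + exp(4*I*pi/5) + exp(2*I*pi/5))*conj(exp(2*I*pi/5)) + 1*(2 + 3*exp(-2*I*pi/5) + exp(-4*I*pi/5) + exp(2*I*pi/5) + 2*exp(4*I*pi/5))*conj(exp(-4*I*pi/5))]
      = (1/5)[(9) + (1 + 3*exp(-2*I*pi/5) + 2*exp(-4*I*pi/5) + exp(4*I*pi/5) + 2*exp(2*I*pi/5)) + (1 + 3*exp(-4*I*pi/5) + exp(-2*I*pi/5) + 2*exp(4*I*pi/5) + 2*exp(2*I*pi/5)) + (1 + 2*exp(-2*I*pi/5) + 2*exp(-4*I*pi/5) + exp(2*I*pi/5) + 3*exp(4*I*pi/5)) + (1 + 2*exp(-2*I*pi/5) + exp(-4*I*pi/5) + 2*exp(4*I*pi/5) + 3*exp(2*I*pi/5))] = 5/5 = 1
  <chi_rho, chi_3> = (1/5)[1*(9)*conj(1) + 1*(2 + 2*exp(-4*I*pi/5) + exp(-2*I*pi/5) + exp(4*I*pi/5) + 3*exp(2*I*pi/5))*conj(exp(-4*I*pi/5)) + 1*(2 + exp(-2*I*pi/5) + exp(-4*I*pi/5) + 3*exp(4*I*pi/5) + 2*exp(2*I*pi/5))*conj(exp(2*I*pi/5)) + 1*(2 + 2*exp(-2*I*pi/5) + 3*exp(-4*I*pi/5) + exp(4*I*pi/5) + exp(2*I*pi/5))*conj(exp(-2*I*pi/5)) + 1*(2 + 3*exp(-2*I*pi/5) + exp(-4*I*pi/5) + exp(2*I*pi/5) + 2*exp(4*I*pi/5))*conj(exp(4*I*pi/5))]
      = (1/5)[(9) + (2 + 3*exp(-4*I*pi/5) + exp(-2*I*pi/5) + exp(2*I*pi/5) + 2*exp(4*I*pi/5)) + (2 + 2*exp(-2*I*pi/5) + exp(-4*I*pi/5) + exp(4*I*pi/5) + 3*exp(2*I*pi/5)) + (2 + 3*exp(-2*I*pi/5) + exp(-4*I*pi/5) + exp(4*I*pi/5) + 2*exp(2*I*pi/5)) + (2 + 2*exp(-4*I*pi/5) + exp(-2*I*pi/5) + exp(2*I*pi/5) + 3*exp(4*I*pi/5))] = 10/5 = 2
  <chi_rho, chi_4> = (1/5)[1*(9)*conj(1) + 1*(2 + 2*exp(-4*I*pi/5) + exp(-2*I*pi/5) + exp(4*I*pi/5) + 3*exp(2*I*pi/5))*conj(exp(-2*I*pi/5)) + 1*(2 + exp(-2*I*pi/5) + exp(-4*I*pi/5) + 3*exp(4*I*pi/5) + 2*exp(2*I*pi/5))*conj(exp(-4*I*pi/5)) + 1*(2 + 2*exp(-2*I*pi/5) + 3*exp(-4*I*pi/5) + exp(4*I*pi/5) + exp(2*I*pi/5))*conj(exp(4*I*pi/5)) + 1*(2 + 3*exp(-2*I*pi/5) + exp(-4*I*pi/5) + exp(2*I*pi/5) + 2*exp(4*I*pi/5))*conj(exp(2*I*pi/5))]
      = (1/5)[(9) + (1 + 2*exp(-2*I*pi/5) + exp(-4*I*pi/5) + 3*exp(4*I*pi/5) + 2*exp(2*I*pi/5)) + (1 + 3*exp(-2*I*pi/5) + 2*exp(-4*I*pi/5) + exp(2*I*pi/5) + 2*exp(4*I*pi/5)) + (1 + 2*exp(-4*I*pi/5) + exp(-2*I*pi/5) + 2*exp(4*I*pi/5) + 3*exp(2*I*pi/5)) + (1 + 2*exp(-2*I*pi/5) + 3*exp(-4*I*pi/5) + exp(4*I*pi/5) + 2*exp(2*I*pi/5))] = 5/5 = 1
(Exp terms are combined using exp(i*s)*conj(exp(i*t)) = exp(i*(s-t)), and sums of them are collapsed using the identity that for every m > 1 the m distinct m-th roots of unity sum to 0, e.g. 1 + exp(2*I*pi/3) + exp(-2*I*pi/3) = 0.)
Dimension check: dim(rho) = sum (mult * dim) = 2*1 + 3*1 + 1*1 + 2*1 + 1*1 = 9 = chi_rho(e) = 9.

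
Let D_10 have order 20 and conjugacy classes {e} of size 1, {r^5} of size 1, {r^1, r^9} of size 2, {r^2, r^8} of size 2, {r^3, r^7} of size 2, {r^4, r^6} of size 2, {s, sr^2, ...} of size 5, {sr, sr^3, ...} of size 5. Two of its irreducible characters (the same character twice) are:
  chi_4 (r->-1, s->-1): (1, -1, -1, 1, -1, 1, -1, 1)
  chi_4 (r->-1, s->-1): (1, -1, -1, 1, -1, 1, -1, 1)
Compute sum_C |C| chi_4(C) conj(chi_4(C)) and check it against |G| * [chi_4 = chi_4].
Sum = 20 = |G| = 20; so <chi_4, chi_4> = 1 (norm-1 confirms irreducibility).

Details: Compute term by term over conjugacy classes (|C| * chi_4(C) * conj(chi_4(C))):
  1*(1)*conj(1) + 1*(-1)*conj(-1) + 2*(-1)*conj(-1) + 2*(1)*conj(1) + 2*(-1)*conj(-1) + 2*(1)*conj(1) + 5*(-1)*conj(-1) + 5*(1)*conj(1)
  = (1) + (1) + (2) + (2) + (2) + (2) + (5) + (5)
  = 20.
Dividing by |G| = 20 gives 20/20 = 1, matching the row-orthogonality relation <chi_4, chi_4> = [chi_4 = chi_4].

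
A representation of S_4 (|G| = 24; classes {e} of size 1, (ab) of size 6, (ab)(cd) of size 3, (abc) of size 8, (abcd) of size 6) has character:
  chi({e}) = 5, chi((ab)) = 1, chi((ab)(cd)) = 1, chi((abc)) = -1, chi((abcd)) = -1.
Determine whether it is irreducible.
Not irreducible (reducible): <chi, chi> = 2 > 1.

Argument: <chi, chi> = (1/|G|) sum_C |C| * |chi(C)|^2 = (1/24)[1*|5|^2 + 6*|1|^2 + 3*|1|^2 + 8*|-1|^2 + 6*|-1|^2]
  = (1/24)[(25) + (6) + (3) + (8) + (6)] = 48/24 = 2.
A character is irreducible iff <chi, chi> = 1, so this representation is reducible.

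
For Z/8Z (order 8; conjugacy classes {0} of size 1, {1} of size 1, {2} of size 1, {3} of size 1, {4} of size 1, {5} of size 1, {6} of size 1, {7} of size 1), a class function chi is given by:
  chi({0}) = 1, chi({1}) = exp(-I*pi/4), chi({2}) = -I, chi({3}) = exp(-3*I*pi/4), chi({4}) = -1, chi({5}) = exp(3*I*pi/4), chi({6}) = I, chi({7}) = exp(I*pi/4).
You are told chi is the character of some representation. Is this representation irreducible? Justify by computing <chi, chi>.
Irreducible: <chi, chi> = 1.

<chi, chi> = (1/|G|) sum_C |C| * |chi(C)|^2 = (1/8)[1*|1|^2 + 1*|exp(-I*pi/4)|^2 + 1*|-I|^2 + 1*|exp(-3*I*pi/4)|^2 + 1*|-1|^2 + 1*|exp(3*I*pi/4)|^2 + 1*|I|^2 + 1*|exp(I*pi/4)|^2]
  = (1/8)[(1) + (1) + (1) + (1) + (1) + (1) + (1) + (1)] = 8/8 = 1.
(Exp terms are combined using exp(i*s)*conj(exp(i*t)) = exp(i*(s-t)), and sums of them are collapsed using the identity that for every m > 1 the m distinct m-th roots of unity sum to 0, e.g. 1 + exp(2*I*pi/3) + exp(-2*I*pi/3) = 0.)
A character is irreducible iff <chi, chi> = 1, so this representation is irreducible.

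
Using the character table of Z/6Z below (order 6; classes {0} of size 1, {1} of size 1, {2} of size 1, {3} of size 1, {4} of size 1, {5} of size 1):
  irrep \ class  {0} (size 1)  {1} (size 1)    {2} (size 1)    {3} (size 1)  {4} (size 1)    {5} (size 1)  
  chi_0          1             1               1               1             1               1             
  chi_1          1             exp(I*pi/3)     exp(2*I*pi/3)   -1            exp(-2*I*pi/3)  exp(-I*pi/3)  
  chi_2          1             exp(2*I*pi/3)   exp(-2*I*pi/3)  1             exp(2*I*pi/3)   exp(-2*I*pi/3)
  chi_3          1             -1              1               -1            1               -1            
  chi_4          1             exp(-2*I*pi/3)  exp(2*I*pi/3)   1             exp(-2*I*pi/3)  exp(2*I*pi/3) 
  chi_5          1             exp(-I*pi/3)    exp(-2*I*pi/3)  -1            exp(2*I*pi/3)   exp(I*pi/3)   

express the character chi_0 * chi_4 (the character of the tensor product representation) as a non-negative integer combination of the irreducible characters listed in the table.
chi_0 tensor chi_4 = chi_4 (all other irreducibles have multiplicity 0).

Derivation: The character of a tensor product is the pointwise product (chi_0 * chi_4)(C) = chi_0(C) * chi_4(C):
  {0}: (1)*(1), {1}: (1)*(exp(-2*I*pi/3)), {2}: (1)*(exp(2*I*pi/3)), {3}: (1)*(1), {4}: (1)*(exp(-2*I*pi/3)), {5}: (1)*(exp(2*I*pi/3))
so (chi_0 * chi_4) takes values
  {0} -> 1, {1} -> exp(-2*I*pi/3), {2} -> exp(2*I*pi/3), {3} -> 1, {4} -> exp(-2*I*pi/3), {5} -> exp(2*I*pi/3).
Now take the inner product of this character with each irreducible chi from the table, <chi_0*chi_4, chi> = (1/6) sum_C |C| (chi_0*chi_4)(C) conj(chi(C)):
  <chi_0*chi_4, chi_0> = (1/6)[1*(1)*conj(1) + 1*(exp(-2*I*pi/3))*conj(1) + 1*(exp(2*I*pi/3))*conj(1) + 1*(1)*conj(1) + 1*(exp(-2*I*pi/3))*conj(1) + 1*(exp(2*I*pi/3))*conj(1)]
      = (1/6)[(1) + (exp(-2*I*pi/3)) + (exp(2*I*pi/3)) + (1) + (exp(-2*I*pi/3)) + (exp(2*I*pi/3))] = 0/6 = 0
  <chi_0*chi_4, chi_1> = (1/6)[1*(1)*conj(1) + 1*(exp(-2*I*pi/3))*conj(exp(I*pi/3)) + 1*(exp(2*I*pi/3))*conj(exp(2*I*pi/3)) + 1*(1)*conj(-1) + 1*(exp(-2*I*pi/3))*conj(exp(-2*I*pi/3)) + 1*(exp(2*I*pi/3))*conj(exp(-I*pi/3))]
      = (1/6)[(1) + (-1) + (1) + (-1) + (1) + (-1)] = 0/6 = 0
  <chi_0*chi_4, chi_2> = (1/6)[1*(1)*conj(1) + 1*(exp(-2*I*pi/3))*conj(exp(2*I*pi/3)) + 1*(exp(2*I*pi/3))*conj(exp(-2*I*pi/3)) + 1*(1)*conj(1) + 1*(exp(-2*I*pi/3))*conj(exp(2*I*pi/3)) + 1*(exp(2*I*pi/3))*conj(exp(-2*I*pi/3))]
      = (1/6)[(1) + (exp(2*I*pi/3)) + (exp(-2*I*pi/3)) + (1) + (exp(2*I*pi/3)) + (exp(-2*I*pi/3))] = 0/6 = 0
  <chi_0*chi_4, chi_3> = (1/6)[1*(1)*conj(1) + 1*(exp(-2*I*pi/3))*conj(-1) + 1*(exp(2*I*pi/3))*conj(1) + 1*(1)*conj(-1) + 1*(exp(-2*I*pi/3))*conj(1) + 1*(exp(2*I*pi/3))*conj(-1)]
      = (1/6)[(1) + (-exp(-2*I*pi/3)) + (exp(2*I*pi/3)) + (-1) + (exp(-2*I*pi/3)) + (-exp(2*I*pi/3))] = 0/6 = 0
  <chi_0*chi_4, chi_4> = (1/6)[1*(1)*conj(1) + 1*(exp(-2*I*pi/3))*conj(exp(-2*I*pi/3)) + 1*(exp(2*I*pi/3))*conj(exp(2*I*pi/3)) + 1*(1)*conj(1) + 1*(exp(-2*I*pi/3))*conj(exp(-2*I*pi/3)) + 1*(exp(2*I*pi/3))*conj(exp(2*I*pi/3))]
      = (1/6)[(1) + (1) + (1) + (1) + (1) + (1)] = 6/6 = 1
  <chi_0*chi_4, chi_5> = (1/6)[1*(1)*conj(1) + 1*(exp(-2*I*pi/3))*conj(exp(-I*pi/3)) + 1*(exp(2*I*pi/3))*conj(exp(-2*I*pi/3)) + 1*(1)*conj(-1) + 1*(exp(-2*I*pi/3))*conj(exp(2*I*pi/3)) + 1*(exp(2*I*pi/3))*conj(exp(I*pi/3))]
      = (1/6)[(1) + (exp(-I*pi/3)) + (exp(-2*I*pi/3)) + (-1) + (exp(2*I*pi/3)) + (exp(I*pi/3))] = 0/6 = 0
(Exp terms are combined using exp(i*s)*conj(exp(i*t)) = exp(i*(s-t)), and sums of them are collapsed using the identity that for every m > 1 the m distinct m-th roots of unity sum to 0, e.g. 1 + exp(2*I*pi/3) + exp(-2*I*pi/3) = 0.)
Hence the multiplicities are chi_4: 1. Dimension check: dim(chi_0)*dim(chi_4) = 1*1 = 1 and sum (mult * dim) = 1*1 = 1.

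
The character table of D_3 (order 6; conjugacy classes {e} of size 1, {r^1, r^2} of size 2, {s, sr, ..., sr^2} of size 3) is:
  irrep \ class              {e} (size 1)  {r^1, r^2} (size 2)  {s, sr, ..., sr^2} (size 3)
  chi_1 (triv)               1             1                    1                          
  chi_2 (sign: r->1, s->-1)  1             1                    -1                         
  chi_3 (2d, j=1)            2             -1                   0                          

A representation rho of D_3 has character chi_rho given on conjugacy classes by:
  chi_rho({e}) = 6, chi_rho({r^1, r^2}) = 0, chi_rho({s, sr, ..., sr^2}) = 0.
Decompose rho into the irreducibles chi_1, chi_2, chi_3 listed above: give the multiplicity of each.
Multiplicities: chi_1: 1, chi_2: 1, chi_3: 2.

Working: Use <chi_rho, chi> = (1/|G|) sum_C |C| * chi_rho(C) * conj(chi(C)) with |G| = 6 for each irreducible chi in the table:
  <chi_rho, chi_1> = (1/6)[1*(6)*conj(1) + 2*(0)*conj(1) + 3*(0)*conj(1)]
      = (1/6)[(6) + (0) + (0)] = 6/6 = 1
  <chi_rho, chi_2> = (1/6)[1*(6)*conj(1) + 2*(0)*conj(1) + 3*(0)*conj(-1)]
      = (1/6)[(6) + (0) + (0)] = 6/6 = 1
  <chi_rho, chi_3> = (1/6)[1*(6)*conj(2) + 2*(0)*conj(-1) + 3*(0)*conj(0)]
      = (1/6)[(12) + (0) + (0)] = 12/6 = 2
Dimension check: dim(rho) = sum (mult * dim) = 1*1 + 1*1 + 2*2 = 6 = chi_rho(e) = 6.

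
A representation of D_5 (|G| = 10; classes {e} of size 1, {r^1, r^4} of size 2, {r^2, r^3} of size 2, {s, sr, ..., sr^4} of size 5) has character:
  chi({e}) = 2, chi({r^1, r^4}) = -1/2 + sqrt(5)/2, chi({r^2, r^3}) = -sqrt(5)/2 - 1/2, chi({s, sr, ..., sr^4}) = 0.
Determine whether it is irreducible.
Irreducible: <chi, chi> = 1.

Argument: <chi, chi> = (1/|G|) sum_C |C| * |chi(C)|^2 = (1/10)[1*|2|^2 + 2*|-1/2 + sqrt(5)/2|^2 + 2*|-sqrt(5)/2 - 1/2|^2 + 5*|0|^2]
  = (1/10)[(4) + (3 - sqrt(5)) + (sqrt(5) + 3) + (0)] = 10/10 = 1.
A character is irreducible iff <chi, chi> = 1, so this representation is irreducible.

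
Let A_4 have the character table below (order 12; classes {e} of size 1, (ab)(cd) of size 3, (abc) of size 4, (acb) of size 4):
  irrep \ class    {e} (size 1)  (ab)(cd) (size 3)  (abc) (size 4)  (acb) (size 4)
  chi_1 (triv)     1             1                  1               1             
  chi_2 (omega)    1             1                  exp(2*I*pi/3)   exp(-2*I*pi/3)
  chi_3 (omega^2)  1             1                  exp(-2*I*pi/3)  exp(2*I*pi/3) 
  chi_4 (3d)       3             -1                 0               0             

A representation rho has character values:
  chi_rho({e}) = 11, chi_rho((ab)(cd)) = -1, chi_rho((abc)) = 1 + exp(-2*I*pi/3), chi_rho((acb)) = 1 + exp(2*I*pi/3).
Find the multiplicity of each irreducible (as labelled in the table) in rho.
Multiplicities: chi_1: 1, chi_2: 0, chi_3: 1, chi_4: 3.

Why: Use <chi_rho, chi> = (1/|G|) sum_C |C| * chi_rho(C) * conj(chi(C)) with |G| = 12 for each irreducible chi in the table:
  <chi_rho, chi_1> = (1/12)[1*(11)*conj(1) + 3*(-1)*conj(1) + 4*(1 + exp(-2*I*pi/3))*conj(1) + 4*(1 + exp(2*I*pi/3))*conj(1)]
      = (1/12)[(11) + (-3) + (4 + 4*exp(-2*I*pi/3)) + (4 + 4*exp(2*I*pi/3))] = 12/12 = 1
  <chi_rho, chi_2> = (1/12)[1*(11)*conj(1) + 3*(-1)*conj(1) + 4*(1 + exp(-2*I*pi/3))*conj(exp(2*I*pi/3)) + 4*(1 + exp(2*I*pi/3))*conj(exp(-2*I*pi/3))]
      = (1/12)[(11) + (-3) + (-4) + (-4)] = 0/12 = 0
  <chi_rho, chi_3> = (1/12)[1*(11)*conj(1) + 3*(-1)*conj(1) + 4*(1 + exp(-2*I*pi/3))*conj(exp(-2*I*pi/3)) + 4*(1 + exp(2*I*pi/3))*conj(exp(2*I*pi/3))]
      = (1/12)[(11) + (-3) + (4 + 4*exp(2*I*pi/3)) + (4 + 4*exp(-2*I*pi/3))] = 12/12 = 1
  <chi_rho, chi_4> = (1/12)[1*(11)*conj(3) + 3*(-1)*conj(-1) + 4*(1 + exp(-2*I*pi/3))*conj(0) + 4*(1 + exp(2*I*pi/3))*conj(0)]
      = (1/12)[(33) + (3) + (0) + (0)] = 36/12 = 3
(Exp terms are combined using exp(i*s)*conj(exp(i*t)) = exp(i*(s-t)), and sums of them are collapsed using the identity that for every m > 1 the m distinct m-th roots of unity sum to 0, e.g. 1 + exp(2*I*pi/3) + exp(-2*I*pi/3) = 0.)
Dimension check: dim(rho) = sum (mult * dim) = 1*1 + 0*1 + 1*1 + 3*3 = 11 = chi_rho(e) = 11.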